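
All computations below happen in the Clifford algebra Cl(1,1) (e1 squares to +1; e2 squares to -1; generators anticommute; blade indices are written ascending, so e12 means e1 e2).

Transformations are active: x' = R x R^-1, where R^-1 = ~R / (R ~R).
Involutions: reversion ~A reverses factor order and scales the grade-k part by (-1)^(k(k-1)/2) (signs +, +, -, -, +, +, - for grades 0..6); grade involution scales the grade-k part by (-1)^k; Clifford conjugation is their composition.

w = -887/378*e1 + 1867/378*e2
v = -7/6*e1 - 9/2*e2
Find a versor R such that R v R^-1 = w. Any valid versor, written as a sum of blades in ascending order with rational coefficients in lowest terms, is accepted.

Here q(v) = q(w) = -170/9; the classical choice R = v + w = -664/189*e1 + 83/189*e2 then realises v -> w under the sandwich.
Answer: -664/189*e1 + 83/189*e2


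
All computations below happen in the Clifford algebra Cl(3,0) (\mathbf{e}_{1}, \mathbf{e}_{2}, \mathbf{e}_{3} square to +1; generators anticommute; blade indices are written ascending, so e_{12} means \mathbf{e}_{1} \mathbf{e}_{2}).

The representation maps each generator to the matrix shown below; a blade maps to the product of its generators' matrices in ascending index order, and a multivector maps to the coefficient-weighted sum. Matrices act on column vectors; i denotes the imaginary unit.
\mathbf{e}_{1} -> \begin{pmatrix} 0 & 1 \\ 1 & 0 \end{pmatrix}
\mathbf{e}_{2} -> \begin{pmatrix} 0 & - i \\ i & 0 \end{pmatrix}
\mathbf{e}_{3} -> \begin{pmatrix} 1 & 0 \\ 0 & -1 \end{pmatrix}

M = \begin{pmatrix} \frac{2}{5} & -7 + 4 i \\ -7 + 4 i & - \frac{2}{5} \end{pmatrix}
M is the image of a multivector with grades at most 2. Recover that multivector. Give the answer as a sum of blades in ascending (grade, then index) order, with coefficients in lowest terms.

Method: 1, rho(e_{1}), rho(e_{2}), rho(e_{3}) form a trace-orthogonal basis of the 2x2 complex matrices (tr(X Y) = 2 if X = Y, else 0), so M = m0*1 + m1*rho(e_{1}) + m2*rho(e_{2}) + m3*rho(e_{3}) with m0 = tr(M)/2 = 0, m1 = tr(M rho(e_{1}))/2 = -7 + 4 i, m2 = tr(M rho(e_{2}))/2 = 0, m3 = tr(M rho(e_{3}))/2 = \frac{2}{5}.
Multiplying table entries, the bivector images are rho(e_{12}) = i*rho(e_{3}), rho(e_{13}) = -i*rho(e_{2}), rho(e_{23}) = i*rho(e_{1}); with real blade coefficients the real parts of m0..m3 are the coefficients of 1, e_{1}, e_{2}, e_{3} and the imaginary parts give the bivectors (e_{23}: Im m1, e_{13}: -Im m2, e_{12}: Im m3).
Answer: -7 e_{1} + \frac{2}{5} e_{3} + 4 e_{23}


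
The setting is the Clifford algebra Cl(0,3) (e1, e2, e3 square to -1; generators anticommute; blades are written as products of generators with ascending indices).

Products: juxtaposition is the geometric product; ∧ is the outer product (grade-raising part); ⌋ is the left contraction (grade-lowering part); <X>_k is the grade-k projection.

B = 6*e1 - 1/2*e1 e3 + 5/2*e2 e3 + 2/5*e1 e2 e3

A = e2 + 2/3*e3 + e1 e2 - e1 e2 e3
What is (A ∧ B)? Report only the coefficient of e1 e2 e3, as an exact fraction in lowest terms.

step 1: -6*e1 e2 - 4*e1 e3 + 1/2*e1 e2 e3
Answer: 1/2


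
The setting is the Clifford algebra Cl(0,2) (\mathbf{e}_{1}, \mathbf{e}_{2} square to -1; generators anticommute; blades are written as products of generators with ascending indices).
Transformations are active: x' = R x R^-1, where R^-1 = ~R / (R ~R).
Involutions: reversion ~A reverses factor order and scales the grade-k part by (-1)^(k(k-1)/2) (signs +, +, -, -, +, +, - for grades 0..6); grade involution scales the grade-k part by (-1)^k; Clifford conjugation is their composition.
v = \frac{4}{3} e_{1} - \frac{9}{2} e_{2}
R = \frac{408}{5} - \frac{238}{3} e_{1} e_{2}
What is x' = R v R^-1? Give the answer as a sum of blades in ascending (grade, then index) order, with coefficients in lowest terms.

~R = \frac{408}{5} + \frac{238}{3} e_{1} e_{2}, and R ~R = \frac{2914276}{225}, so R^-1 = ~R / (\frac{2914276}{225}).
R v = -\frac{1241}{5} e_{1} - \frac{21284}{45} e_{2}
Answer: -\frac{33736}{7563} e_{1} - \frac{7359}{5042} e_{2}


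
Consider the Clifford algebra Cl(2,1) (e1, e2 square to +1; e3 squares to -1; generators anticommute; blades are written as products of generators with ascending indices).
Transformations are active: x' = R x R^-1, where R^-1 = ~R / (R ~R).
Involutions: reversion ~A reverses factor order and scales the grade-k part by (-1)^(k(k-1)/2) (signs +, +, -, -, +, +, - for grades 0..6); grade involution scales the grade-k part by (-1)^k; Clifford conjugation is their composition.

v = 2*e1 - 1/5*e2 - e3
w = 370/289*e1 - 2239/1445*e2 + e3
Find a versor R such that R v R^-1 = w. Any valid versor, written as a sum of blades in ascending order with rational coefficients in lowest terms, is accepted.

Sketch: the shared square 76/25 makes R = v + w = 948/289*e1 - 2528/1445*e2 the natural versor; its sandwich fixes that direction, negates (v - w)/2, and sends v to w.
Answer: 948/289*e1 - 2528/1445*e2


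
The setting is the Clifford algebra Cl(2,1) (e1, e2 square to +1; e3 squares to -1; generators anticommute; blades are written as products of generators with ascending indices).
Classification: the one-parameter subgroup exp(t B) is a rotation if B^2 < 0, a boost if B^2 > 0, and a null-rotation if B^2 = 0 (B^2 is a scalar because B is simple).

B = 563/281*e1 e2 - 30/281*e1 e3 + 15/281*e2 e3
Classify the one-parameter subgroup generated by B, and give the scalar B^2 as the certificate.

B^2 term by term: the squares give (563/281)^2*(e1 e2)^2 + (-30/281)^2*(e1 e3)^2 + (15/281)^2*(e2 e3)^2 = 316969/78961*(-1) + 900/78961*(+1) + 225/78961*(+1) = -4 (each basis 2-blade squares to minus the product of its generators' squares); cross terms between blades sharing an index anticommute and cancel. So B^2 = -4.
Answer: rotation, certificate B^2 = -4. Note: conjugating B changes its blade decomposition but never the scalar B^2 = -4, whose sign settles the classification.


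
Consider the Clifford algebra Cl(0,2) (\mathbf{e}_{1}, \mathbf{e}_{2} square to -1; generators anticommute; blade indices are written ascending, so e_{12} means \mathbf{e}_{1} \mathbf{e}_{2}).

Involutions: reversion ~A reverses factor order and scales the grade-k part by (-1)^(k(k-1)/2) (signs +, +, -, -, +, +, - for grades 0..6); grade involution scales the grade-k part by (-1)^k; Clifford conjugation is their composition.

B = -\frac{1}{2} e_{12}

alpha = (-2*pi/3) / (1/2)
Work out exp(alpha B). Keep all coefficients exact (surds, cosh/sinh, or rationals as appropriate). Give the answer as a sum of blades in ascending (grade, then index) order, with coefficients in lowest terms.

B^2 = (-\frac{1}{2})^2*(e_{12})^2 = \frac{1}{4}*(-1) = -\frac{1}{4} (a basis 2-blade squares to minus the product of its generators' squares).
B^2 = -\frac{1}{4} — the series telescopes trigonometrically here: l = \frac{1}{2}, alpha*l = - \frac{2 \pi}{3}, so exp(alpha B) = cos(- \frac{2 \pi}{3}) + (sin(- \frac{2 \pi}{3})/(\frac{1}{2}))*B = - \frac{1}{2} + (- \sqrt{3})*B.
Answer: - \frac{1}{2} + \frac{\sqrt{3}}{2} e_{12}


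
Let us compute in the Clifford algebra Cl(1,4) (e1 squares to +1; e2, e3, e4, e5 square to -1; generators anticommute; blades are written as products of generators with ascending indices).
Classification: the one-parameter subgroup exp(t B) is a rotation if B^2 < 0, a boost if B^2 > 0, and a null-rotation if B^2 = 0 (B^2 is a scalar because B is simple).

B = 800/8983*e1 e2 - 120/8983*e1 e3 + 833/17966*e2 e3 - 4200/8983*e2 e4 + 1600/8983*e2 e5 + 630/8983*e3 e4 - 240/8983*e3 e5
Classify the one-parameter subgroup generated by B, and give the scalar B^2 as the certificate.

B^2 term by term: the squares give (800/8983)^2*(e1 e2)^2 + (-120/8983)^2*(e1 e3)^2 + (833/17966)^2*(e2 e3)^2 + (-4200/8983)^2*(e2 e4)^2 + (1600/8983)^2*(e2 e5)^2 + (630/8983)^2*(e3 e4)^2 + (-240/8983)^2*(e3 e5)^2 = 640000/80694289*(+1) + 14400/80694289*(+1) + 693889/322777156*(-1) + 17640000/80694289*(-1) + 2560000/80694289*(-1) + 396900/80694289*(-1) + 57600/80694289*(-1) = -1/4 (each basis 2-blade squares to minus the product of its generators' squares); cross terms between blades sharing an index anticommute and cancel; the commuting (index-disjoint) pairs give grade-4 terms 2*c*c'*(blade product), which cancel blade by blade — e1 e2 e3 e4: 1008000/80694289 - 1008000/80694289 = 0; e1 e2 e3 e5: -384000/80694289 + 384000/80694289 = 0; e2 e3 e4 e5: -2016000/80694289 + 2016000/80694289 = 0 — confirming B is simple. So B^2 = -1/4.
Answer: rotation, certificate B^2 = -1/4. The invariant at work: B^2 = -1/4 is unchanged by conjugation, hence its sign classifies the subgroup whatever basis B is written in.


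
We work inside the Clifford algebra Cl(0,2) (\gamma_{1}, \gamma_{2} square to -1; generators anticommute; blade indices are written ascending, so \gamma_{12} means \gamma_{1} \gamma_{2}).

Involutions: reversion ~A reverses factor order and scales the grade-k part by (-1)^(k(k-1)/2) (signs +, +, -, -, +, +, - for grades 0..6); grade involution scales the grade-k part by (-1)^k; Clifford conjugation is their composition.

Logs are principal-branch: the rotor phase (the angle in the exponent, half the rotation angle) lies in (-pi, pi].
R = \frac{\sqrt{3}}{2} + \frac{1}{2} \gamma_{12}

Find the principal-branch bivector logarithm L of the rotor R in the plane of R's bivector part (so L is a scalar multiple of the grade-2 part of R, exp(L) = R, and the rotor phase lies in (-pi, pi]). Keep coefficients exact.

The scalar part of R is \frac{\sqrt{3}}{2}, and that scalar determines the rotor phase on the principal branch; recovering the unit plane as bivector-part over sine of the phase gives L = phase * plane.
Concretely: cos(phase) = \frac{\sqrt{3}}{2} gives phase = ±\frac{\pi}{6}, and since phase/sin(phase) is even the sign is immaterial: L = (phase/sin(phase)) * <R>_2 = (\frac{\pi}{3}) * <R>_2.
Answer: \frac{\pi}{6} \gamma_{12}


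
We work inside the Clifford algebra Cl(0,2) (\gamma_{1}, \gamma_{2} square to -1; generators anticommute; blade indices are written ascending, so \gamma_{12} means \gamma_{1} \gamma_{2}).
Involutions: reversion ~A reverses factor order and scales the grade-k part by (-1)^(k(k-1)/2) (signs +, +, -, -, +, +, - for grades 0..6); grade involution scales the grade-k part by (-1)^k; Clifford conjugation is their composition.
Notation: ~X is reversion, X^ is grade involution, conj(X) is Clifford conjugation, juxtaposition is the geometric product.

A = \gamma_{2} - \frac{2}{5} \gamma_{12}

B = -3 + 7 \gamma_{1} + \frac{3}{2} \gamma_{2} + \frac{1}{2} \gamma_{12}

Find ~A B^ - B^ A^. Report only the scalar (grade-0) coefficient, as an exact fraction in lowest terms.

first term: \frac{13}{10} + \frac{11}{10} \gamma_{1} - \frac{29}{5} \gamma_{2} + \frac{29}{5} \gamma_{12}
second term: -\frac{13}{10} + \frac{11}{10} \gamma_{1} + \frac{1}{5} \gamma_{2} + \frac{41}{5} \gamma_{12}
Answer: \frac{13}{5}


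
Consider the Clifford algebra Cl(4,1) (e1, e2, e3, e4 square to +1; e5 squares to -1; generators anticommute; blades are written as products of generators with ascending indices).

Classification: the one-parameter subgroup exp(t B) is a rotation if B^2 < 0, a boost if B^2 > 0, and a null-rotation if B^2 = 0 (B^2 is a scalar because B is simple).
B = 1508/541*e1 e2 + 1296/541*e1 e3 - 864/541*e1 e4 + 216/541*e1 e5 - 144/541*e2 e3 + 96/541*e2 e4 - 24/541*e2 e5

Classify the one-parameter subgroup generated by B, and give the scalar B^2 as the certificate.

B^2 term by term: the squares give (1508/541)^2*(e1 e2)^2 + (1296/541)^2*(e1 e3)^2 + (-864/541)^2*(e1 e4)^2 + (216/541)^2*(e1 e5)^2 + (-144/541)^2*(e2 e3)^2 + (96/541)^2*(e2 e4)^2 + (-24/541)^2*(e2 e5)^2 = 2274064/292681*(-1) + 1679616/292681*(-1) + 746496/292681*(-1) + 46656/292681*(+1) + 20736/292681*(-1) + 9216/292681*(-1) + 576/292681*(+1) = -16 (each basis 2-blade squares to minus the product of its generators' squares); cross terms between blades sharing an index anticommute and cancel; the commuting (index-disjoint) pairs give grade-4 terms 2*c*c'*(blade product), which cancel blade by blade — e1 e2 e3 e4: -248832/292681 + 248832/292681 = 0; e1 e2 e3 e5: 62208/292681 - 62208/292681 = 0; e1 e2 e4 e5: -41472/292681 + 41472/292681 = 0 — confirming B is simple. So B^2 = -16.
Answer: rotation, certificate B^2 = -16. Key observation: B^2 = -16 is a conjugation invariant, so its sign decides the class regardless of the surface form of B.


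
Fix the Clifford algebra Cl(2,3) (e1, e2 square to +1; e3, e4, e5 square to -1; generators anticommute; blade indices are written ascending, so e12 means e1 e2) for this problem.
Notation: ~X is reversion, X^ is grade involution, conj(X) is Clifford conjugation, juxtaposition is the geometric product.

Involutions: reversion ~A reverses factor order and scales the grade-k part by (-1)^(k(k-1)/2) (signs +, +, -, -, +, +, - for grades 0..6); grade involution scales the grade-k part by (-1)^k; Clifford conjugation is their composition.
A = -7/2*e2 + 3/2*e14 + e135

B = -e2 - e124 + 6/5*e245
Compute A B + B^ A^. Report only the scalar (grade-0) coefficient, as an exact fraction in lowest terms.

first term: 7/2 + 3/2*e2 - 7/2*e14 - 21/5*e45 + 3/2*e124 + 9/5*e125 + 6/5*e1234 - e1235 + e2345
second term: 7/2 - 3/2*e2 - 7/2*e14 - 21/5*e45 - 3/2*e124 + 9/5*e125 + 6/5*e1234 + e1235 + e2345
Answer: 7


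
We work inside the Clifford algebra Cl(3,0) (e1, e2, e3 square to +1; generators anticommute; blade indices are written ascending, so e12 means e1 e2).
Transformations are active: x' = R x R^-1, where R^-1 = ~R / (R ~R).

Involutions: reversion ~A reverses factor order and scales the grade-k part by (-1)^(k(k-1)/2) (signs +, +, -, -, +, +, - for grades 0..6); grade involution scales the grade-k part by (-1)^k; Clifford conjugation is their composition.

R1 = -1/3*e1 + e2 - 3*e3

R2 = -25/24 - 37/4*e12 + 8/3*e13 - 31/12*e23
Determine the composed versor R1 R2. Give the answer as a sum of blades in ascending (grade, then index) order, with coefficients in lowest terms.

Distribute over the terms of R1 (each basis-blade product reordered to ascending indices, repeated generators contracted through their squares):
(-1/3*e1) R2 = 25/72*e1 + 37/12*e2 - 8/9*e3 + 31/36*e123
(e2) R2 = 37/4*e1 - 25/24*e2 - 31/12*e3 - 8/3*e123
(-3*e3) R2 = 8*e1 - 31/4*e2 + 25/8*e3 + 111/4*e123
Summing the partial products and collecting blades:
Answer: 1267/72*e1 - 137/24*e2 - 25/72*e3 + 467/18*e123


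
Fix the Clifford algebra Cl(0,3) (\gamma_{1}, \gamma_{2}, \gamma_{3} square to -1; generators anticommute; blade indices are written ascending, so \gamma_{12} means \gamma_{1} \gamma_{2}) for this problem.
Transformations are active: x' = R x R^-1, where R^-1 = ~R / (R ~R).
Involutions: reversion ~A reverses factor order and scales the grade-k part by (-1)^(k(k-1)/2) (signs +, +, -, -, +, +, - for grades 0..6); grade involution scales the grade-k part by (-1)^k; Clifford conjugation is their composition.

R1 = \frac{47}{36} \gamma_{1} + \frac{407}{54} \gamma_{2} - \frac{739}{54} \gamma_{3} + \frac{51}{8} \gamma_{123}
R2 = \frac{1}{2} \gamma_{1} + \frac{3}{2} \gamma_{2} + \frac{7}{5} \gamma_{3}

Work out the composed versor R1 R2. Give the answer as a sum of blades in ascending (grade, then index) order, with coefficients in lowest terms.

Distribute over the terms of R2 (each basis-blade product reordered to ascending indices, repeated generators contracted through their squares):
R1 (\frac{1}{2} \gamma_{1}) = -\frac{47}{72} - \frac{407}{108} \gamma_{12} + \frac{739}{108} \gamma_{13} - \frac{51}{16} \gamma_{23}
R1 (\frac{3}{2} \gamma_{2}) = -\frac{407}{36} + \frac{47}{24} \gamma_{12} + \frac{153}{16} \gamma_{13} + \frac{739}{36} \gamma_{23}
R1 (\frac{7}{5} \gamma_{3}) = \frac{5173}{270} - \frac{357}{40} \gamma_{12} + \frac{329}{180} \gamma_{13} + \frac{2849}{270} \gamma_{23}
Summing the partial products and collecting blades:
Answer: \frac{7777}{1080} - \frac{5797}{540} \gamma_{12} + \frac{39383}{2160} \gamma_{13} + \frac{60247}{2160} \gamma_{23}


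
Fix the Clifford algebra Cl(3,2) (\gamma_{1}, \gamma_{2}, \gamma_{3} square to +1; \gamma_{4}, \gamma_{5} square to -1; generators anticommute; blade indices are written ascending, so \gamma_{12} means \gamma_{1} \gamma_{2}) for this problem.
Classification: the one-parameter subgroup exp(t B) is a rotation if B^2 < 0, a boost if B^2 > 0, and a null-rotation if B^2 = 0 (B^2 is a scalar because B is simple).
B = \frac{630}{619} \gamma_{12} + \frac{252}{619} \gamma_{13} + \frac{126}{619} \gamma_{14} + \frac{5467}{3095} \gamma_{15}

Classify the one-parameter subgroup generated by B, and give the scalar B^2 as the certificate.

B^2 term by term: the squares give (\frac{630}{619})^2*(\gamma_{12})^2 + (\frac{252}{619})^2*(\gamma_{13})^2 + (\frac{126}{619})^2*(\gamma_{14})^2 + (\frac{5467}{3095})^2*(\gamma_{15})^2 = \frac{396900}{383161}*(-1) + \frac{63504}{383161}*(-1) + \frac{15876}{383161}*(+1) + \frac{29888089}{9579025}*(+1) = \frac{49}{25} (each basis 2-blade squares to minus the product of its generators' squares); cross terms between blades sharing an index anticommute and cancel. So B^2 = \frac{49}{25}.
Answer: boost, certificate B^2 = \frac{49}{25}. Because \frac{49}{25} is invariant under every versor sandwich, the classification follows from its sign alone.


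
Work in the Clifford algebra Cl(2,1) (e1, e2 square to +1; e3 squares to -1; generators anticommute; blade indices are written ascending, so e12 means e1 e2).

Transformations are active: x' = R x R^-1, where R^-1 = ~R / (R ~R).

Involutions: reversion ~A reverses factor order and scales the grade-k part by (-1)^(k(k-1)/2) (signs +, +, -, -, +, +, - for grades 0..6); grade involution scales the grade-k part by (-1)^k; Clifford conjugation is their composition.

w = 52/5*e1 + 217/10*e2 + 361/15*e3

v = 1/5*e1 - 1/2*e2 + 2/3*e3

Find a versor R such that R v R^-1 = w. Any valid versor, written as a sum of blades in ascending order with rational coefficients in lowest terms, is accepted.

Reasoning: v^2 = w^2 = -139/900 since conjugation preserves the quadratic form; R = v + w = 53/5*e1 + 106/5*e2 + 371/15*e3 is then valid when invertible, keeping its own part and reversing (v - w)/2.
Answer: 53/5*e1 + 106/5*e2 + 371/15*e3


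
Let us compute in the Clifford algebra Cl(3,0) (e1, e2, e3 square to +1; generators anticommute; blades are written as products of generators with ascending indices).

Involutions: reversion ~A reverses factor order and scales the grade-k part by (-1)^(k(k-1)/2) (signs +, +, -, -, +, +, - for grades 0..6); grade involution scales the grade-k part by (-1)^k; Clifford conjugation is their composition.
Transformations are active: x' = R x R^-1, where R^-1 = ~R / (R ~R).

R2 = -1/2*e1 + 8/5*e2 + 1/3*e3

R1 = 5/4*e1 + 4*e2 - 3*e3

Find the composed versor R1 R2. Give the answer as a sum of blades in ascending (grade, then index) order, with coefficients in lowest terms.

Distribute over the terms of R1 (each basis-blade product reordered to ascending indices, repeated generators contracted through their squares):
(5/4*e1) R2 = -5/8 + 2*e1 e2 + 5/12*e1 e3
(4*e2) R2 = 32/5 + 2*e1 e2 + 4/3*e2 e3
(-3*e3) R2 = -1 - 3/2*e1 e3 + 24/5*e2 e3
Summing the partial products and collecting blades:
Answer: 191/40 + 4*e1 e2 - 13/12*e1 e3 + 92/15*e2 e3


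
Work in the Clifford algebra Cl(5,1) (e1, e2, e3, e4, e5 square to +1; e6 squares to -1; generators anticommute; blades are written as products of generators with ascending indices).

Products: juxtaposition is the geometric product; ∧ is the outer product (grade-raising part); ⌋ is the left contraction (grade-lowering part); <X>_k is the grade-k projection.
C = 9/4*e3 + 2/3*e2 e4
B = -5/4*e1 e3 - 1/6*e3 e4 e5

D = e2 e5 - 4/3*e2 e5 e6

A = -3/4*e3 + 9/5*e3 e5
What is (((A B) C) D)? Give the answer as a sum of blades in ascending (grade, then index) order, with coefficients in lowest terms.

step 1: -15/16*e1 - 3/10*e4 + 9/4*e1 e5 + 1/8*e4 e5
step 2: 1/5*e2 - 135/64*e1 e3 - 1/12*e2 e5 + 27/40*e3 e4 - 5/8*e1 e2 e4 - 81/16*e1 e3 e5 + 9/32*e3 e4 e5 + 3/2*e1 e2 e4 e5
step 3: 1/12 + 1/5*e5 - 1/9*e6 + 3/2*e1 e4 - 4/15*e5 e6 - 81/16*e1 e2 e3 + 5/8*e1 e4 e5 - 2*e1 e4 e6 - 9/32*e2 e3 e4 + 135/64*e1 e2 e3 e5 + 27/4*e1 e2 e3 e6 - 5/6*e1 e4 e5 e6 + 27/40*e2 e3 e4 e5 + 3/8*e2 e3 e4 e6 - 45/16*e1 e2 e3 e5 e6 - 9/10*e2 e3 e4 e5 e6
Answer: 1/12 + 1/5*e5 - 1/9*e6 + 3/2*e1 e4 - 4/15*e5 e6 - 81/16*e1 e2 e3 + 5/8*e1 e4 e5 - 2*e1 e4 e6 - 9/32*e2 e3 e4 + 135/64*e1 e2 e3 e5 + 27/4*e1 e2 e3 e6 - 5/6*e1 e4 e5 e6 + 27/40*e2 e3 e4 e5 + 3/8*e2 e3 e4 e6 - 45/16*e1 e2 e3 e5 e6 - 9/10*e2 e3 e4 e5 e6


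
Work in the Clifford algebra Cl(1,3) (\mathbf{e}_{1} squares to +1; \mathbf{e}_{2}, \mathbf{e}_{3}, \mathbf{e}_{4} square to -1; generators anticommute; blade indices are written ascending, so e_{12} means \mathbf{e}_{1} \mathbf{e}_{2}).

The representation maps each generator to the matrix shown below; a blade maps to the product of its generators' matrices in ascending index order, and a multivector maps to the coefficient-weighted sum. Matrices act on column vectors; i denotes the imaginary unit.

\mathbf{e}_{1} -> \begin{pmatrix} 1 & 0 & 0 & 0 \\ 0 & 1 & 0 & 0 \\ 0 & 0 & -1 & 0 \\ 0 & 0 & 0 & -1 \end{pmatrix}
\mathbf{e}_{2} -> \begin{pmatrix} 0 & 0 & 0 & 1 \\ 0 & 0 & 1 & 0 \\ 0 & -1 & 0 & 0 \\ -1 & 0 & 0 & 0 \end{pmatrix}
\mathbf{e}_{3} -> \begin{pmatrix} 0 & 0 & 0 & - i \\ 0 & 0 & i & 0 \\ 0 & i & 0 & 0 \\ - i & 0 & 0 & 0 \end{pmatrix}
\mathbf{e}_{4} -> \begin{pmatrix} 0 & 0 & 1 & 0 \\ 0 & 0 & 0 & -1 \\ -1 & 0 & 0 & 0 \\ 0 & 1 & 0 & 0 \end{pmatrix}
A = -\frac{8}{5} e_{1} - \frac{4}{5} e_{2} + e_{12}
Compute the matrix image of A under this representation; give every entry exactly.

Bivector images (products of the table entries): rho(e_{12}) = rho(\mathbf{e}_{1})rho(\mathbf{e}_{2}) = \begin{pmatrix} 0 & 0 & 0 & 1 \\ 0 & 0 & 1 & 0 \\ 0 & 1 & 0 & 0 \\ 1 & 0 & 0 & 0 \end{pmatrix}.
M = (-\frac{8}{5})*rho(e_{1}) + (-\frac{4}{5})*rho(e_{2}) + (1)*rho(e_{12}), summed entrywise:
Answer: \begin{pmatrix} - \frac{8}{5} & 0 & 0 & \frac{1}{5} \\ 0 & - \frac{8}{5} & \frac{1}{5} & 0 \\ 0 & \frac{9}{5} & \frac{8}{5} & 0 \\ \frac{9}{5} & 0 & 0 & \frac{8}{5} \end{pmatrix}


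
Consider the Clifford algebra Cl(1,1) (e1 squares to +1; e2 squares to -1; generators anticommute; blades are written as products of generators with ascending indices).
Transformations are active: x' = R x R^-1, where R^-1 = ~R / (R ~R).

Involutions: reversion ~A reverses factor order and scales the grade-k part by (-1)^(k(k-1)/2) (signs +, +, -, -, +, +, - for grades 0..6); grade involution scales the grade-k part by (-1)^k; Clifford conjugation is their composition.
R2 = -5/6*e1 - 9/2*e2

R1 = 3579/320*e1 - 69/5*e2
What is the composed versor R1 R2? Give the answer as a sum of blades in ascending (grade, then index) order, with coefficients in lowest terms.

Distribute over the terms of R1 (each basis-blade product reordered to ascending indices, repeated generators contracted through their squares):
(3579/320*e1) R2 = -1193/128 - 32211/640*e1 e2
(-69/5*e2) R2 = -621/10 - 23/2*e1 e2
Summing the partial products and collecting blades:
Answer: -45709/640 - 39571/640*e1 e2


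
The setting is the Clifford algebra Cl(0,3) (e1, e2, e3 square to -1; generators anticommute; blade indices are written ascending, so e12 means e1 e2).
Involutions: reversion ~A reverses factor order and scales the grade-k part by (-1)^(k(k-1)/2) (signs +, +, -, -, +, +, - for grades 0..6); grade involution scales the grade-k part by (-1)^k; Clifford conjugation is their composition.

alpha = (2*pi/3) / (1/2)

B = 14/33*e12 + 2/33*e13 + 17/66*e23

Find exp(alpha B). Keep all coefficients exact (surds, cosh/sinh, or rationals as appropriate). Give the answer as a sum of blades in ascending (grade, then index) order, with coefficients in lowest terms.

B^2 term by term: the squares give (14/33)^2*(e12)^2 + (2/33)^2*(e13)^2 + (17/66)^2*(e23)^2 = 196/1089*(-1) + 4/1089*(-1) + 289/4356*(-1) = -1/4 (each basis 2-blade squares to minus the product of its generators' squares); cross terms between blades sharing an index anticommute and cancel. So B^2 = -1/4.
B^2 = -1/4 — a negative square means the series sums to a rotation: l = 1/2, alpha*l = 2*pi/3, so exp(alpha B) = cos(2*pi/3) + (sin(2*pi/3)/(1/2))*B = -1/2 + (sqrt(3))*B.
Answer: -1/2 + 14*sqrt(3)/33*e12 + 2*sqrt(3)/33*e13 + 17*sqrt(3)/66*e23


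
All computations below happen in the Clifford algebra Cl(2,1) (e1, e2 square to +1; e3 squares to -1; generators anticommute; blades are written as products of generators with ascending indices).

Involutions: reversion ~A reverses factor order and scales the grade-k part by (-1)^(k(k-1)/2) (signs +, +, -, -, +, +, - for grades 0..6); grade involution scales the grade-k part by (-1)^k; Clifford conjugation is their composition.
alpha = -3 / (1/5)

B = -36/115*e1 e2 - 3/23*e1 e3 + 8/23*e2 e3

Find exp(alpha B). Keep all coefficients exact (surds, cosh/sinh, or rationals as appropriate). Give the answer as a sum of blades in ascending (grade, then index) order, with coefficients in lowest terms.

B^2 term by term: the squares give (-36/115)^2*(e1 e2)^2 + (-3/23)^2*(e1 e3)^2 + (8/23)^2*(e2 e3)^2 = 1296/13225*(-1) + 9/529*(+1) + 64/529*(+1) = 1/25 (each basis 2-blade squares to minus the product of its generators' squares); cross terms between blades sharing an index anticommute and cancel. So B^2 = 1/25.
B^2 = 1/25 — the positive square puts this in the hyperbolic regime; l = 1/5, alpha*l = -3, so exp(alpha B) = cosh(-3) + (sinh(-3)/(1/5))*B = cosh(3) + (-5*sinh(3))*B.
Answer: cosh(3) + 36*sinh(3)/23*e1 e2 + 15*sinh(3)/23*e1 e3 - 40*sinh(3)/23*e2 e3


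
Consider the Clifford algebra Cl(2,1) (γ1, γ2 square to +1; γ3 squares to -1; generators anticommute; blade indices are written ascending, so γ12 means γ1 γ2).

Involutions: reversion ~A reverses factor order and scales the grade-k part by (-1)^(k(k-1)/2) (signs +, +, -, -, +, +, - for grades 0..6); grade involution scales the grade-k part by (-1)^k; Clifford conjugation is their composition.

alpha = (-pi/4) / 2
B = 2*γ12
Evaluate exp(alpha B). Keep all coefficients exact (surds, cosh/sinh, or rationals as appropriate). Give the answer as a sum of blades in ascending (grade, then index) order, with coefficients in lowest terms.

B^2 = (2)^2*(γ12)^2 = 4*(-1) = -4 (a basis 2-blade squares to minus the product of its generators' squares).
B^2 = -4 — a negative square means the series sums to a rotation: l = 2, alpha*l = -pi/4, so exp(alpha B) = cos(-pi/4) + (sin(-pi/4)/2)*B = sqrt(2)/2 + (-sqrt(2)/4)*B.
Answer: sqrt(2)/2 - sqrt(2)/2*γ12


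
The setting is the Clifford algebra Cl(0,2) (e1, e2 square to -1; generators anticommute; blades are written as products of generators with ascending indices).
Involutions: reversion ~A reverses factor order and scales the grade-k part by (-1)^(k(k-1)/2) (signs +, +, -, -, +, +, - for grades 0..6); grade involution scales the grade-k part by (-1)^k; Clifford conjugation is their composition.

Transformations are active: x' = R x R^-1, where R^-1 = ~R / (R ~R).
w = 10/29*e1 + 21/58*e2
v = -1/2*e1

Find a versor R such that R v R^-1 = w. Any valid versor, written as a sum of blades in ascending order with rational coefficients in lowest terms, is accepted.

Key observation: q(v) = q(w) = -1/4 (sandwiches preserve the norm), so R = v + w = -9/58*e1 + 21/58*e2 works whenever it is invertible — the component of v along it is kept and (v - w)/2 reverses, sending v to w.
Answer: -9/58*e1 + 21/58*e2


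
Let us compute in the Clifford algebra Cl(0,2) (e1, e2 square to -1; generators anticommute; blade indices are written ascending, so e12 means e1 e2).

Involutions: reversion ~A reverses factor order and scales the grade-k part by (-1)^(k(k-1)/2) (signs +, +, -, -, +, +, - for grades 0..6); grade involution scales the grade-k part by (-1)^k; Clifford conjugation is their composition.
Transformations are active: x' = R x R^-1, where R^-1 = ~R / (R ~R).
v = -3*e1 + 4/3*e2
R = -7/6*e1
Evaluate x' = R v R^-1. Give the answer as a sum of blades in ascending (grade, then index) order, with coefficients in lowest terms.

~R = -7/6*e1, and R ~R = -49/36, so R^-1 = ~R / (-49/36).
R v = -7/2 - 14/9*e12
Answer: -3*e1 - 4/3*e2


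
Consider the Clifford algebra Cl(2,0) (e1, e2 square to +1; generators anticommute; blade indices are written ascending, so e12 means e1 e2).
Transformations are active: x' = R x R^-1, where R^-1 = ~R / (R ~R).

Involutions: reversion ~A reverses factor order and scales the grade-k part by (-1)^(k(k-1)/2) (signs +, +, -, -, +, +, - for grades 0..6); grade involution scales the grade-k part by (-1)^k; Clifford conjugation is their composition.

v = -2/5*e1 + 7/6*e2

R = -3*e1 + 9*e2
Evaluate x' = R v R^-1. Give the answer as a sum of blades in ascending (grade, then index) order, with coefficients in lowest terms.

~R = -3*e1 + 9*e2, and R ~R = 90, so R^-1 = ~R / (90).
R v = 117/10 + 1/10*e12
Answer: -19/50*e1 + 88/75*e2


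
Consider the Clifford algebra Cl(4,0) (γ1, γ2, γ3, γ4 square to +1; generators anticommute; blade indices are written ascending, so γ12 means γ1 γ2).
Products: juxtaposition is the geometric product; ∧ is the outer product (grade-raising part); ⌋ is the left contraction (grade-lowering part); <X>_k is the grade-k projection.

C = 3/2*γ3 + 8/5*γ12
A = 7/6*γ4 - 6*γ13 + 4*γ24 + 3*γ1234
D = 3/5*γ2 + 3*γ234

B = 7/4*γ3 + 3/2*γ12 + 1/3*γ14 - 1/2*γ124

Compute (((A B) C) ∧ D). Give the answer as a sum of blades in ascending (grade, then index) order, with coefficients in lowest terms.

step 1: -80/9*γ1 + 3/2*γ3 + 3/4*γ12 - 6*γ14 - 10*γ23 - 109/24*γ34 - 7/2*γ124 - 4*γ234
step 2: 21/20 - 263/9*γ2 + 993/80*γ4 + 8/3*γ13 - 18/5*γ24 + 141/40*γ123 + 77/5*γ134 - 121/60*γ1234
step 3: 63/100*γ2 - 2979/400*γ24 - 8/5*γ123 + 63/20*γ234 + 231/25*γ1234
Answer: 63/100*γ2 - 2979/400*γ24 - 8/5*γ123 + 63/20*γ234 + 231/25*γ1234


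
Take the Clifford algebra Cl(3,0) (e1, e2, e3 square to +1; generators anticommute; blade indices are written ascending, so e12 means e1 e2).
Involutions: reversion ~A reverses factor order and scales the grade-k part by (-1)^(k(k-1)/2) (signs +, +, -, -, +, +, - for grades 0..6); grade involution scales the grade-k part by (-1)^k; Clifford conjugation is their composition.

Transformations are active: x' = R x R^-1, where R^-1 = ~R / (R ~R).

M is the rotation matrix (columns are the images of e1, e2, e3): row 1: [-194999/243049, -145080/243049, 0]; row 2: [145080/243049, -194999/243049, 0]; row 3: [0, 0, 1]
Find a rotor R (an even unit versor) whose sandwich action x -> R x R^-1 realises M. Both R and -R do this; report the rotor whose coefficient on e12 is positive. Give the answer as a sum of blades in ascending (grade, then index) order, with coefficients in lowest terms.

Method: write R = a + b12*e12 + b13*e13 + b23*e23 with a^2 + b12^2 + b13^2 + b23^2 = 1 (so R^-1 = ~R). Expanding the columns R e_j ~R gives tr M = 4a^2 - 1 and, from the antisymmetric part, M21 - M12 = -4a*b12, M13 - M31 = 4a*b13, M32 - M23 = -4a*b23.
Here tr M = -146949/243049, so a^2 = (1 + tr M)/4 = 24025/243049 and a = ±155/493. Taking a = 155/493: M21 - M12 = 290160/243049, M13 - M31 = 0, M32 - M23 = 0, giving b12 = -468/493, b13 = 0, b23 = 0, i.e. R = 155/493 - 468/493*e12.
Its e12 coefficient is negative, so report the other preimage -R.
Answer: -155/493 + 468/493*e12. Note: both R and -R realise this M (trace -146949/243049); the covering map identifies them, and the e12-coefficient sign is the tie-breaker.


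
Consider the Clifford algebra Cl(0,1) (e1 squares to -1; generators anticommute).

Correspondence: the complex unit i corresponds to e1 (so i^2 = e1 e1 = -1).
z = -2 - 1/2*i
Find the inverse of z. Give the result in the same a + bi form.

In blades: z = -2 - 1/2*e1.
With qbar = -2 + 1/2*e1 (scalar fixed, mapped units negated), z qbar = 17/4 (the sum of squared coefficients), so z^-1 = qbar / (17/4) = -8/17 + 2/17*e1; translating back:
Answer: -8/17 + 2/17*i


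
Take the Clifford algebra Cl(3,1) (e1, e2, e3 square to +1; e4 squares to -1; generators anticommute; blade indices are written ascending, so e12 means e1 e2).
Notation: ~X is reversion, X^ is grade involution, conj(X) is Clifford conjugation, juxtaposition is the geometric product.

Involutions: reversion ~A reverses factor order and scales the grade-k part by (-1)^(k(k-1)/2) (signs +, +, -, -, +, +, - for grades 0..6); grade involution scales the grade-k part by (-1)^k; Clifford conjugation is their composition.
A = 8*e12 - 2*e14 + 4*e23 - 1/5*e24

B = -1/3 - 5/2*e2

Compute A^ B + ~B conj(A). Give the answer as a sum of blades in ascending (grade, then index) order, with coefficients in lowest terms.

first term: -20*e1 + 10*e3 - 1/2*e4 - 8/3*e12 + 2/3*e14 - 4/3*e23 + 1/15*e24 - 5*e124
second term: -20*e1 + 10*e3 - 1/2*e4 + 8/3*e12 - 2/3*e14 + 4/3*e23 - 1/15*e24 + 5*e124
Answer: -40*e1 + 20*e3 - e4


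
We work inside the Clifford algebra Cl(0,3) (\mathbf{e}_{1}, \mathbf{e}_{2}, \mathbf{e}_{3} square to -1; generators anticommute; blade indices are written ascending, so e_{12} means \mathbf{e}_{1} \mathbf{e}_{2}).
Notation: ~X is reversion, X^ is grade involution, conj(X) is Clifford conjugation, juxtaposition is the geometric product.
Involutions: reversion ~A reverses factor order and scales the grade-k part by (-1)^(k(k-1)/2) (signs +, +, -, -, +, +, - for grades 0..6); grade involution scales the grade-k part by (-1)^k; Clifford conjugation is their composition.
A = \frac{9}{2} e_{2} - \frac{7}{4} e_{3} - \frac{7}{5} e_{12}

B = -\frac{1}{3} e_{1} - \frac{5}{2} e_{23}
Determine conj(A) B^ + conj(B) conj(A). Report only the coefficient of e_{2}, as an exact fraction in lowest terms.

first term: -\frac{469}{120} e_{2} - \frac{45}{4} e_{3} + \frac{3}{2} e_{12} + \frac{35}{12} e_{13}
second term: -\frac{581}{120} e_{2} - \frac{45}{4} e_{3} - \frac{3}{2} e_{12} + \frac{49}{12} e_{13}
Answer: -\frac{35}{4}


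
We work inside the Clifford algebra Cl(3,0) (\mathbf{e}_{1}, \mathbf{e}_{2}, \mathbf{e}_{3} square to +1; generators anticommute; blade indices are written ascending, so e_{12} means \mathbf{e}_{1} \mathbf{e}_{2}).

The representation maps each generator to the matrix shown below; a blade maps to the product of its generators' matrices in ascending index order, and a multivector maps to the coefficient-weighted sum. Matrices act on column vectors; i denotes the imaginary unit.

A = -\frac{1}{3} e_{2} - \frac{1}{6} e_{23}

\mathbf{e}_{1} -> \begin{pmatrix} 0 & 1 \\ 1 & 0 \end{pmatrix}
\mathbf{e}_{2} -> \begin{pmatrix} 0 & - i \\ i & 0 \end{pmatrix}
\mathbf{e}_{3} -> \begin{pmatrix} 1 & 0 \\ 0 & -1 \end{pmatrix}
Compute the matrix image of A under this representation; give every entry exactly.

Bivector images (products of the table entries): rho(e_{23}) = rho(\mathbf{e}_{2})rho(\mathbf{e}_{3}) = \begin{pmatrix} 0 & i \\ i & 0 \end{pmatrix}.
M = (-\frac{1}{3})*rho(e_{2}) + (-\frac{1}{6})*rho(e_{23}), summed entrywise:
Answer: \begin{pmatrix} 0 & \frac{i}{6} \\ - \frac{i}{2} & 0 \end{pmatrix}


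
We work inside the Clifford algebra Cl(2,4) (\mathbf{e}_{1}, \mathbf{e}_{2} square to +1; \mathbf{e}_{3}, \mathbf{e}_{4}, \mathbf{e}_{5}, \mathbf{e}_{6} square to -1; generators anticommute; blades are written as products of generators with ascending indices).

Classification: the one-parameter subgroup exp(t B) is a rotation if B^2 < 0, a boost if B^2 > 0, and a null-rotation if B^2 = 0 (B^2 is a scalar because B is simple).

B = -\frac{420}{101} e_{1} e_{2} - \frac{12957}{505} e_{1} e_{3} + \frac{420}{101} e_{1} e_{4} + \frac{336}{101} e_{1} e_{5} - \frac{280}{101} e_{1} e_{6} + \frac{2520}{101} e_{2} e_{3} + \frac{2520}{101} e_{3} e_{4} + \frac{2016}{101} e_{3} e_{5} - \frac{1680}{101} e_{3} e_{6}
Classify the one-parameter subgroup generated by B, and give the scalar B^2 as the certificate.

B^2 term by term: the squares give (-\frac{420}{101})^2*(e_{1} e_{2})^2 + (-\frac{12957}{505})^2*(e_{1} e_{3})^2 + (\frac{420}{101})^2*(e_{1} e_{4})^2 + (\frac{336}{101})^2*(e_{1} e_{5})^2 + (-\frac{280}{101})^2*(e_{1} e_{6})^2 + (\frac{2520}{101})^2*(e_{2} e_{3})^2 + (\frac{2520}{101})^2*(e_{3} e_{4})^2 + (\frac{2016}{101})^2*(e_{3} e_{5})^2 + (-\frac{1680}{101})^2*(e_{3} e_{6})^2 = \frac{176400}{10201}*(-1) + \frac{167883849}{255025}*(+1) + \frac{176400}{10201}*(+1) + \frac{112896}{10201}*(+1) + \frac{78400}{10201}*(+1) + \frac{6350400}{10201}*(+1) + \frac{6350400}{10201}*(-1) + \frac{4064256}{10201}*(-1) + \frac{2822400}{10201}*(-1) = \frac{49}{25} (each basis 2-blade squares to minus the product of its generators' squares); cross terms between blades sharing an index anticommute and cancel; the commuting (index-disjoint) pairs give grade-4 terms 2*c*c'*(blade product), which cancel blade by blade — e_{1} e_{2} e_{3} e_{4}: -\frac{2116800}{10201} + \frac{2116800}{10201} = 0; e_{1} e_{2} e_{3} e_{5}: -\frac{1693440}{10201} + \frac{1693440}{10201} = 0; e_{1} e_{2} e_{3} e_{6}: \frac{1411200}{10201} - \frac{1411200}{10201} = 0; e_{1} e_{3} e_{4} e_{5}: -\frac{1693440}{10201} + \frac{1693440}{10201} = 0; e_{1} e_{3} e_{4} e_{6}: \frac{1411200}{10201} - \frac{1411200}{10201} = 0; e_{1} e_{3} e_{5} e_{6}: \frac{1128960}{10201} - \frac{1128960}{10201} = 0 — confirming B is simple. So B^2 = \frac{49}{25}.
Answer: boost, certificate B^2 = \frac{49}{25}. The scalar \frac{49}{25} is the complete invariant here: its sign names the subgroup type.


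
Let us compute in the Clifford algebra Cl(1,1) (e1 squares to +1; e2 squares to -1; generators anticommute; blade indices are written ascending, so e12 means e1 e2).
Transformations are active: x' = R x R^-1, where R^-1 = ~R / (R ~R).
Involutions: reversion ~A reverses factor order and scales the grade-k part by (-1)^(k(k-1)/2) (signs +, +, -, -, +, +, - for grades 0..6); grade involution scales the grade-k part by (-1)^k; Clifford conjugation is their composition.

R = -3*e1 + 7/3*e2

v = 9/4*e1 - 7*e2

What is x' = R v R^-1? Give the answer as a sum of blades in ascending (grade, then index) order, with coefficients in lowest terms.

~R = -3*e1 + 7/3*e2, and R ~R = 32/9, so R^-1 = ~R / (32/9).
R v = 115/12 + 63/4*e12
Answer: -1179/64*e1 + 1253/64*e2


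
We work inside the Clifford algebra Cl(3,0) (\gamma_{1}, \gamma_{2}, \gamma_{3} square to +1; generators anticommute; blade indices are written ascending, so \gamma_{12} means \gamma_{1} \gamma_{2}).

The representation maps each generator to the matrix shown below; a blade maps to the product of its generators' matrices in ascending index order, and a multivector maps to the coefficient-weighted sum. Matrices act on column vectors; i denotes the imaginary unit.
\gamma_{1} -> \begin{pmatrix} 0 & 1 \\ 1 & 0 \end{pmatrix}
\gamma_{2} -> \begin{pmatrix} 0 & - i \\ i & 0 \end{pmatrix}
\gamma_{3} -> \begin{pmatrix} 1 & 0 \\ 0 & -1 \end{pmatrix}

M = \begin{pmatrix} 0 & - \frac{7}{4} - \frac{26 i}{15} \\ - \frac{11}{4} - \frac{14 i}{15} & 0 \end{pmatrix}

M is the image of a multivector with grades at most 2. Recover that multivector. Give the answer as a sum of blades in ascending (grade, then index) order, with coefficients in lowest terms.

Method: 1, rho(\gamma_{1}), rho(\gamma_{2}), rho(\gamma_{3}) form a trace-orthogonal basis of the 2x2 complex matrices (tr(X Y) = 2 if X = Y, else 0), so M = m0*1 + m1*rho(\gamma_{1}) + m2*rho(\gamma_{2}) + m3*rho(\gamma_{3}) with m0 = tr(M)/2 = 0, m1 = tr(M rho(\gamma_{1}))/2 = - \frac{9}{4} - \frac{4 i}{3}, m2 = tr(M rho(\gamma_{2}))/2 = \frac{2}{5} + \frac{i}{2}, m3 = tr(M rho(\gamma_{3}))/2 = 0.
Multiplying table entries, the bivector images are rho(\gamma_{12}) = i*rho(\gamma_{3}), rho(\gamma_{13}) = -i*rho(\gamma_{2}), rho(\gamma_{23}) = i*rho(\gamma_{1}); with real blade coefficients the real parts of m0..m3 are the coefficients of 1, \gamma_{1}, \gamma_{2}, \gamma_{3} and the imaginary parts give the bivectors (\gamma_{23}: Im m1, \gamma_{13}: -Im m2, \gamma_{12}: Im m3).
Answer: -\frac{9}{4} \gamma_{1} + \frac{2}{5} \gamma_{2} - \frac{1}{2} \gamma_{13} - \frac{4}{3} \gamma_{23}


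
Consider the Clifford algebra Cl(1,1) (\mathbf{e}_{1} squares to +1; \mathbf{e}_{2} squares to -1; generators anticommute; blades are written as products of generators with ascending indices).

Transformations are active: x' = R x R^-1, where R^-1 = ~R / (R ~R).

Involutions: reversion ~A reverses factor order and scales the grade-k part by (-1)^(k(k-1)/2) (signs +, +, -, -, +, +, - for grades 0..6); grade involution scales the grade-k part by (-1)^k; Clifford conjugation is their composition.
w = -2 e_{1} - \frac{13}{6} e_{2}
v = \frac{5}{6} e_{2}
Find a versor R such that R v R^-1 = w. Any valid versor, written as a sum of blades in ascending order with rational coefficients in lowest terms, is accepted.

Key observation: q(v) = q(w) = -\frac{25}{36} (sandwiches preserve the norm), so R = v + w = -2 e_{1} - \frac{4}{3} e_{2} works whenever it is invertible — the component of v along it is kept and (v - w)/2 reverses, sending v to w.
Answer: -2 e_{1} - \frac{4}{3} e_{2}
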